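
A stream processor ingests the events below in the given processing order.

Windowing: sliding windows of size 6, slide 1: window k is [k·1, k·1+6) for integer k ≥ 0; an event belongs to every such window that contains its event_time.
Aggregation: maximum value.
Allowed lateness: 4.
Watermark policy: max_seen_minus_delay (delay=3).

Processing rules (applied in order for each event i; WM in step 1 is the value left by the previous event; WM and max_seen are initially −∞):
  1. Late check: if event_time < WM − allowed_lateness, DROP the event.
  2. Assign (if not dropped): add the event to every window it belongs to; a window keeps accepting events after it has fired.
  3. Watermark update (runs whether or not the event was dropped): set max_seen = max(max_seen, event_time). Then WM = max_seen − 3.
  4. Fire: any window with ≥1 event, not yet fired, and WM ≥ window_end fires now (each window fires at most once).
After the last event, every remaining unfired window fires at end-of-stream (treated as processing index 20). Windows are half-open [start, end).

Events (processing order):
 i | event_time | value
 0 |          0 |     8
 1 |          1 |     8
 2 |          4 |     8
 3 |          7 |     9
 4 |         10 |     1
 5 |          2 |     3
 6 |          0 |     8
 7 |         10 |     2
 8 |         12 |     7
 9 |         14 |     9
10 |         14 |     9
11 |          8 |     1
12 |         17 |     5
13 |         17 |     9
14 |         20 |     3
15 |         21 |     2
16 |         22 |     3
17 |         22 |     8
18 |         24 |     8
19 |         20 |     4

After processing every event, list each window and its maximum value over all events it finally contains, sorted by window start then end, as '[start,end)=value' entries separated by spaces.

[0,6)=8 [1,7)=8 [2,8)=9 [3,9)=9 [4,10)=9 [5,11)=9 [6,12)=9 [7,13)=9 [8,14)=7 [9,15)=9 [10,16)=9 [11,17)=9 [12,18)=9 [13,19)=9 [14,20)=9 [15,21)=9 [16,22)=9 [17,23)=9 [18,24)=8 [19,25)=8 [20,26)=8 [21,27)=8 [22,28)=8 [23,29)=8 [24,30)=8

i=0 t=0 v=8: → [0,6); WM=-3
i=1 t=1 v=8: → [1,7),[0,6); WM=-2
i=2 t=4 v=8: → [4,10),[3,9),[2,8),[1,7),[0,6); WM=1
i=3 t=7 v=9: → [7,13),[6,12),[5,11),[4,10),[3,9),[2,8); WM=4
i=4 t=10 v=1: → [10,16),[9,15),[8,14),[7,13),[6,12),[5,11); WM=7; [0,6) fires=8 [1,7) fires=8
i=5 t=2 v=3: DROP (t<7-4); WM=7
i=6 t=0 v=8: DROP (t<7-4); WM=7
i=7 t=10 v=2: → [10,16),[9,15),[8,14),[7,13),[6,12),[5,11); WM=7
i=8 t=12 v=7: → [12,18),[11,17),[10,16),[9,15),[8,14),[7,13); WM=9; [2,8) fires=9 [3,9) fires=9
i=9 t=14 v=9: → [14,20),[13,19),[12,18),[11,17),[10,16),[9,15); WM=11; [4,10) fires=9 [5,11) fires=9
i=10 t=14 v=9: → [14,20),[13,19),[12,18),[11,17),[10,16),[9,15); WM=11
i=11 t=8 v=1: → [8,14),[7,13),[6,12),[5,11),[4,10),[3,9); WM=11
i=12 t=17 v=5: → [17,23),[16,22),[15,21),[14,20),[13,19),[12,18); WM=14; [6,12) fires=9 [7,13) fires=9 [8,14) fires=7
i=13 t=17 v=9: → [17,23),[16,22),[15,21),[14,20),[13,19),[12,18); WM=14
i=14 t=20 v=3: → [20,26),[19,25),[18,24),[17,23),[16,22),[15,21); WM=17; [9,15) fires=9 [10,16) fires=9 [11,17) fires=9
i=15 t=21 v=2: → [21,27),[20,26),[19,25),[18,24),[17,23),[16,22); WM=18; [12,18) fires=9
i=16 t=22 v=3: → [22,28),[21,27),[20,26),[19,25),[18,24),[17,23); WM=19; [13,19) fires=9
i=17 t=22 v=8: → [22,28),[21,27),[20,26),[19,25),[18,24),[17,23); WM=19
i=18 t=24 v=8: → [24,30),[23,29),[22,28),[21,27),[20,26),[19,25); WM=21; [14,20) fires=9 [15,21) fires=9
i=19 t=20 v=4: → [20,26),[19,25),[18,24),[17,23),[16,22),[15,21); WM=21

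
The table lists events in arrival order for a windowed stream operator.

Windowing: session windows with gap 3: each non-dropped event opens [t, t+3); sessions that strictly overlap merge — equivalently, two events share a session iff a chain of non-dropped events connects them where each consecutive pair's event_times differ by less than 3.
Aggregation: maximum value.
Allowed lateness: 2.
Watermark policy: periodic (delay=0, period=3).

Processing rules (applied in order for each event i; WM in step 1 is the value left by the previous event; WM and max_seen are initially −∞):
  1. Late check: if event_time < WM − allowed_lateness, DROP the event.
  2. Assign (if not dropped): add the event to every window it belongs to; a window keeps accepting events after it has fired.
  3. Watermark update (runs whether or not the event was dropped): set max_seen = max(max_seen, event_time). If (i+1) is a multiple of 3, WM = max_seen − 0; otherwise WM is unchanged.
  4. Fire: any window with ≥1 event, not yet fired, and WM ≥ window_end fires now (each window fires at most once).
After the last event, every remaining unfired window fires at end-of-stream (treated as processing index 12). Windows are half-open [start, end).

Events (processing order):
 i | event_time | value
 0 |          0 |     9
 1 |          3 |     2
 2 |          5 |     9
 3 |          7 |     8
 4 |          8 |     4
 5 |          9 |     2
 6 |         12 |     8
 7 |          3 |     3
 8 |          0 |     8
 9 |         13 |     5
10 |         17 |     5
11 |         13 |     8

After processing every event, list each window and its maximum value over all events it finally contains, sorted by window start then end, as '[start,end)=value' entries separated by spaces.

i=0 t=0 v=9: → [0,3); WM=−∞
i=1 t=3 v=2: → [3,6); WM=−∞
i=2 t=5 v=9: → [3,8); WM=5
i=3 t=7 v=8: → [3,10); WM=5
i=4 t=8 v=4: → [3,11); WM=5
i=5 t=9 v=2: → [3,12); WM=9
i=6 t=12 v=8: → [12,15); WM=9
i=7 t=3 v=3: DROP (t<9-2); WM=9
i=8 t=0 v=8: DROP (t<9-2); WM=12
i=9 t=13 v=5: → [12,16); WM=12
i=10 t=17 v=5: → [17,20); WM=12
i=11 t=13 v=8: → [12,16); WM=17

[0,3)=9 [3,12)=9 [12,16)=8 [17,20)=5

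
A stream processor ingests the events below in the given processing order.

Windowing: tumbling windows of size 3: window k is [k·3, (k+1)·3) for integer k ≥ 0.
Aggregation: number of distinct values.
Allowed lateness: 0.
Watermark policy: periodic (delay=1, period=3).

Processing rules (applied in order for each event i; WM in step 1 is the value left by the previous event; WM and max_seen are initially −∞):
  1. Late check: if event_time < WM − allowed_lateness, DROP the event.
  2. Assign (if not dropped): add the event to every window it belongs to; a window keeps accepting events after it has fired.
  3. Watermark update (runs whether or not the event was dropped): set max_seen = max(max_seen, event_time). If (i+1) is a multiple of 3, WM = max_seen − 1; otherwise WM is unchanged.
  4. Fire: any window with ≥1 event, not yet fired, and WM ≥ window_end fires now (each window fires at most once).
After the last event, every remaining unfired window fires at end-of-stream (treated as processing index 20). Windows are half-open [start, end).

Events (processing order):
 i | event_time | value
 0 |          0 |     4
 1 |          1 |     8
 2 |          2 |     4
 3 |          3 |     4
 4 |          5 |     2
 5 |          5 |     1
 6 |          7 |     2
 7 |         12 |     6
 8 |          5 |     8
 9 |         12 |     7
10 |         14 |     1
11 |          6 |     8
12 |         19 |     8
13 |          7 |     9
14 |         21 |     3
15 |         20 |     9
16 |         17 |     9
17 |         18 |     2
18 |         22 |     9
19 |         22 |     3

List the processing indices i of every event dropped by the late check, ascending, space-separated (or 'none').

11 13 16 17

i=0 t=0 v=4: → [0,3); WM=−∞
i=1 t=1 v=8: → [0,3); WM=−∞
i=2 t=2 v=4: → [0,3); WM=1
i=3 t=3 v=4: → [3,6); WM=1
i=4 t=5 v=2: → [3,6); WM=1
i=5 t=5 v=1: → [3,6); WM=4; [0,3) fires=2
i=6 t=7 v=2: → [6,9); WM=4
i=7 t=12 v=6: → [12,15); WM=4
i=8 t=5 v=8: → [3,6); WM=11; [3,6) fires=4 [6,9) fires=1
i=9 t=12 v=7: → [12,15); WM=11
i=10 t=14 v=1: → [12,15); WM=11
i=11 t=6 v=8: DROP (t<11-0); WM=13
i=12 t=19 v=8: → [18,21); WM=13
i=13 t=7 v=9: DROP (t<13-0); WM=13
i=14 t=21 v=3: → [21,24); WM=20; [12,15) fires=3
i=15 t=20 v=9: → [18,21); WM=20
i=16 t=17 v=9: DROP (t<20-0); WM=20
i=17 t=18 v=2: DROP (t<20-0); WM=20
i=18 t=22 v=9: → [21,24); WM=20
i=19 t=22 v=3: → [21,24); WM=20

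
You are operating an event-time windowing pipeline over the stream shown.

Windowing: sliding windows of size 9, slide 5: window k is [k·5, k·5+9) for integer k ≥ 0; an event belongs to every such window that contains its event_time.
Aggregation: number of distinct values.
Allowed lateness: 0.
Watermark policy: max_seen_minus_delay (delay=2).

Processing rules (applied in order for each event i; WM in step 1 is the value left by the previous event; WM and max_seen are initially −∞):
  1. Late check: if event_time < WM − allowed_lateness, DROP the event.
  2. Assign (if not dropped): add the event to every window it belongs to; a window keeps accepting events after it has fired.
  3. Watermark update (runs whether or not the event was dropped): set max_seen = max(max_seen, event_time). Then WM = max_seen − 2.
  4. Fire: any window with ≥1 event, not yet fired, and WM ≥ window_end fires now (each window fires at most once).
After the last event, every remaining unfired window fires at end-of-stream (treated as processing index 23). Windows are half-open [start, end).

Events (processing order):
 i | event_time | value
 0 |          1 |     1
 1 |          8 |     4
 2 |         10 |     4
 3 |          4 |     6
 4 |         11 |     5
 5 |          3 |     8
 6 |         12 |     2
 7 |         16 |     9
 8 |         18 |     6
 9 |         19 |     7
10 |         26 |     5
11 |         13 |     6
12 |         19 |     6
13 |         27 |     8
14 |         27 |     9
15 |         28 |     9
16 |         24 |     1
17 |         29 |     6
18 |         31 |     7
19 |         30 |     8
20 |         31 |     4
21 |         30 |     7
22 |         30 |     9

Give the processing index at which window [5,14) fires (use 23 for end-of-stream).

7

i=0 t=1 v=1: → [0,9); WM=-1
i=1 t=8 v=4: → [5,14),[0,9); WM=6
i=2 t=10 v=4: → [10,19),[5,14); WM=8
i=3 t=4 v=6: DROP (t<8-0); WM=8
i=4 t=11 v=5: → [10,19),[5,14); WM=9; [0,9) fires=2
i=5 t=3 v=8: DROP (t<9-0); WM=9
i=6 t=12 v=2: → [10,19),[5,14); WM=10
i=7 t=16 v=9: → [15,24),[10,19); WM=14; [5,14) fires=3
i=8 t=18 v=6: → [15,24),[10,19); WM=16
i=9 t=19 v=7: → [15,24); WM=17
i=10 t=26 v=5: → [25,34),[20,29); WM=24; [10,19) fires=5 [15,24) fires=3
i=11 t=13 v=6: DROP (t<24-0); WM=24
i=12 t=19 v=6: DROP (t<24-0); WM=24
i=13 t=27 v=8: → [25,34),[20,29); WM=25
i=14 t=27 v=9: → [25,34),[20,29); WM=25
i=15 t=28 v=9: → [25,34),[20,29); WM=26
i=16 t=24 v=1: DROP (t<26-0); WM=26
i=17 t=29 v=6: → [25,34); WM=27
i=18 t=31 v=7: → [30,39),[25,34); WM=29; [20,29) fires=3
i=19 t=30 v=8: → [30,39),[25,34); WM=29
i=20 t=31 v=4: → [30,39),[25,34); WM=29
i=21 t=30 v=7: → [30,39),[25,34); WM=29
i=22 t=30 v=9: → [30,39),[25,34); WM=29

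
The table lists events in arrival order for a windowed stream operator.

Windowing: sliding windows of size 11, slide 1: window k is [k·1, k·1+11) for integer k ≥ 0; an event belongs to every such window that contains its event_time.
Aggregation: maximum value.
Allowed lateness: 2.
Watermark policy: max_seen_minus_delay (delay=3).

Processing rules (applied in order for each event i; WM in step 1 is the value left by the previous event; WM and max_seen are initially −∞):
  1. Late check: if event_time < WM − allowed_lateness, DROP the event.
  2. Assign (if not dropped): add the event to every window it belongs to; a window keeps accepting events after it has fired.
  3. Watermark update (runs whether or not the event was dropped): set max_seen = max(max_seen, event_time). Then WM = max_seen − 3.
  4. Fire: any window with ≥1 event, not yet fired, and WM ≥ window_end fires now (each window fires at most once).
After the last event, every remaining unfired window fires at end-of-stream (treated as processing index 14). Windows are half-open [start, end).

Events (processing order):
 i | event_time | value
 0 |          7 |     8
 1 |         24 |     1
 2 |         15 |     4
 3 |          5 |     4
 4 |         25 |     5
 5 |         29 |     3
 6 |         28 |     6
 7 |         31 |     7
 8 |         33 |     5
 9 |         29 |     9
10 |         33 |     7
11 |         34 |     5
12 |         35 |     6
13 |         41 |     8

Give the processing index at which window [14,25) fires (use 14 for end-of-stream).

i=0 t=7 v=8: → [7,18),[6,17),[5,16),[4,15),[3,14),[2,13),[1,12),[0,11); WM=4
i=1 t=24 v=1: → [24,35),[23,34),[22,33),[21,32),[20,31),[19,30),[18,29),[17,28),[16,27),[15,26),[14,25); WM=21; [0,11) fires=8 [1,12) fires=8 [2,13) fires=8 [3,14) fires=8 [4,15) fires=8 [5,16) fires=8 [6,17) fires=8 [7,18) fires=8
i=2 t=15 v=4: DROP (t<21-2); WM=21
i=3 t=5 v=4: DROP (t<21-2); WM=21
i=4 t=25 v=5: → [25,36),[24,35),[23,34),[22,33),[21,32),[20,31),[19,30),[18,29),[17,28),[16,27),[15,26); WM=22
i=5 t=29 v=3: → [29,40),[28,39),[27,38),[26,37),[25,36),[24,35),[23,34),[22,33),[21,32),[20,31),[19,30); WM=26; [14,25) fires=1 [15,26) fires=5
i=6 t=28 v=6: → [28,39),[27,38),[26,37),[25,36),[24,35),[23,34),[22,33),[21,32),[20,31),[19,30),[18,29); WM=26
i=7 t=31 v=7: → [31,42),[30,41),[29,40),[28,39),[27,38),[26,37),[25,36),[24,35),[23,34),[22,33),[21,32); WM=28; [16,27) fires=5 [17,28) fires=5
i=8 t=33 v=5: → [33,44),[32,43),[31,42),[30,41),[29,40),[28,39),[27,38),[26,37),[25,36),[24,35),[23,34); WM=30; [18,29) fires=6 [19,30) fires=6
i=9 t=29 v=9: → [29,40),[28,39),[27,38),[26,37),[25,36),[24,35),[23,34),[22,33),[21,32),[20,31),[19,30); WM=30
i=10 t=33 v=7: → [33,44),[32,43),[31,42),[30,41),[29,40),[28,39),[27,38),[26,37),[25,36),[24,35),[23,34); WM=30
i=11 t=34 v=5: → [34,45),[33,44),[32,43),[31,42),[30,41),[29,40),[28,39),[27,38),[26,37),[25,36),[24,35); WM=31; [20,31) fires=9
i=12 t=35 v=6: → [35,46),[34,45),[33,44),[32,43),[31,42),[30,41),[29,40),[28,39),[27,38),[26,37),[25,36); WM=32; [21,32) fires=9
i=13 t=41 v=8: → [41,52),[40,51),[39,50),[38,49),[37,48),[36,47),[35,46),[34,45),[33,44),[32,43),[31,42); WM=38; [22,33) fires=9 [23,34) fires=9 [24,35) fires=9 [25,36) fires=9 [26,37) fires=9 [27,38) fires=9

5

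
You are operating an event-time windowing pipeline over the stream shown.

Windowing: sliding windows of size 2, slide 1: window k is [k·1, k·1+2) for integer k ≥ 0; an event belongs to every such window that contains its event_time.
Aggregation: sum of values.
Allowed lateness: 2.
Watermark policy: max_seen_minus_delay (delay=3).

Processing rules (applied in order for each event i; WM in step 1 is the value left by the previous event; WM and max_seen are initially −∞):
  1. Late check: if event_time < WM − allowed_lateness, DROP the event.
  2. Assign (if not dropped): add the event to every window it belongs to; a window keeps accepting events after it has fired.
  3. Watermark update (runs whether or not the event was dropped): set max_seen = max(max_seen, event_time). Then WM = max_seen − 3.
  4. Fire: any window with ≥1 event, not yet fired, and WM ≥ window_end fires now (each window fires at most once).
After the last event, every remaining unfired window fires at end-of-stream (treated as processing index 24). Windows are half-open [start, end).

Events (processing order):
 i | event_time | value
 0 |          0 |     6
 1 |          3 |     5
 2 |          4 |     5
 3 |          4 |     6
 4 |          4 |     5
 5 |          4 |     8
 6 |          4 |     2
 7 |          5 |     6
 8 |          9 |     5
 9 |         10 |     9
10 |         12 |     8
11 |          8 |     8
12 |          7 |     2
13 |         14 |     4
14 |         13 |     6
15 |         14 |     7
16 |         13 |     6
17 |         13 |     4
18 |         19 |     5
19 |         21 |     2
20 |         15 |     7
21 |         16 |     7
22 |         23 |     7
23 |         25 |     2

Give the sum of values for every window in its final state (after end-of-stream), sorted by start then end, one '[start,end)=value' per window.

[0,2)=6 [2,4)=5 [3,5)=31 [4,6)=32 [5,7)=6 [6,8)=2 [7,9)=10 [8,10)=13 [9,11)=14 [10,12)=9 [11,13)=8 [12,14)=24 [13,15)=27 [14,16)=11 [15,17)=7 [16,18)=7 [18,20)=5 [19,21)=5 [20,22)=2 [21,23)=2 [22,24)=7 [23,25)=7 [24,26)=2 [25,27)=2

i=0 t=0 v=6: → [0,2); WM=-3
i=1 t=3 v=5: → [3,5),[2,4); WM=0
i=2 t=4 v=5: → [4,6),[3,5); WM=1
i=3 t=4 v=6: → [4,6),[3,5); WM=1
i=4 t=4 v=5: → [4,6),[3,5); WM=1
i=5 t=4 v=8: → [4,6),[3,5); WM=1
i=6 t=4 v=2: → [4,6),[3,5); WM=1
i=7 t=5 v=6: → [5,7),[4,6); WM=2; [0,2) fires=6
i=8 t=9 v=5: → [9,11),[8,10); WM=6; [2,4) fires=5 [3,5) fires=31 [4,6) fires=32
i=9 t=10 v=9: → [10,12),[9,11); WM=7; [5,7) fires=6
i=10 t=12 v=8: → [12,14),[11,13); WM=9
i=11 t=8 v=8: → [8,10),[7,9); WM=9; [7,9) fires=8
i=12 t=7 v=2: → [7,9),[6,8); WM=9; [6,8) fires=2
i=13 t=14 v=4: → [14,16),[13,15); WM=11; [8,10) fires=13 [9,11) fires=14
i=14 t=13 v=6: → [13,15),[12,14); WM=11
i=15 t=14 v=7: → [14,16),[13,15); WM=11
i=16 t=13 v=6: → [13,15),[12,14); WM=11
i=17 t=13 v=4: → [13,15),[12,14); WM=11
i=18 t=19 v=5: → [19,21),[18,20); WM=16; [10,12) fires=9 [11,13) fires=8 [12,14) fires=24 [13,15) fires=27 [14,16) fires=11
i=19 t=21 v=2: → [21,23),[20,22); WM=18
i=20 t=15 v=7: DROP (t<18-2); WM=18
i=21 t=16 v=7: → [16,18),[15,17); WM=18; [15,17) fires=7 [16,18) fires=7
i=22 t=23 v=7: → [23,25),[22,24); WM=20; [18,20) fires=5
i=23 t=25 v=2: → [25,27),[24,26); WM=22; [19,21) fires=5 [20,22) fires=2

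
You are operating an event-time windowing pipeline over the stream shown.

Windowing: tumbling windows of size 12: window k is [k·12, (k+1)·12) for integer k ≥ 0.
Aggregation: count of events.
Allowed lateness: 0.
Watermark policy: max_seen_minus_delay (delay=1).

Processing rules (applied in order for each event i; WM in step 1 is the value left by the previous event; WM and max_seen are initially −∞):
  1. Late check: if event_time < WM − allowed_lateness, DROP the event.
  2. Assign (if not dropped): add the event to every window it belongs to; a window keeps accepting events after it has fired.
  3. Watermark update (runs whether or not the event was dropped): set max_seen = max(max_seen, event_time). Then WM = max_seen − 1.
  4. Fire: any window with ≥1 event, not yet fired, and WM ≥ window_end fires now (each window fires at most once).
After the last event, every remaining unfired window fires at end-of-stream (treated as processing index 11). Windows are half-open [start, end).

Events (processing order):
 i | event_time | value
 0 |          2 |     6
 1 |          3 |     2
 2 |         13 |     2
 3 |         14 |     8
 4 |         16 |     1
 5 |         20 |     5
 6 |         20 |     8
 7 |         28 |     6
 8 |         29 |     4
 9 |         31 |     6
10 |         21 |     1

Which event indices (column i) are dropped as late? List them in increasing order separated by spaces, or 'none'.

10

i=0 t=2 v=6: → [0,12); WM=1
i=1 t=3 v=2: → [0,12); WM=2
i=2 t=13 v=2: → [12,24); WM=12; [0,12) fires=2
i=3 t=14 v=8: → [12,24); WM=13
i=4 t=16 v=1: → [12,24); WM=15
i=5 t=20 v=5: → [12,24); WM=19
i=6 t=20 v=8: → [12,24); WM=19
i=7 t=28 v=6: → [24,36); WM=27; [12,24) fires=5
i=8 t=29 v=4: → [24,36); WM=28
i=9 t=31 v=6: → [24,36); WM=30
i=10 t=21 v=1: DROP (t<30-0); WM=30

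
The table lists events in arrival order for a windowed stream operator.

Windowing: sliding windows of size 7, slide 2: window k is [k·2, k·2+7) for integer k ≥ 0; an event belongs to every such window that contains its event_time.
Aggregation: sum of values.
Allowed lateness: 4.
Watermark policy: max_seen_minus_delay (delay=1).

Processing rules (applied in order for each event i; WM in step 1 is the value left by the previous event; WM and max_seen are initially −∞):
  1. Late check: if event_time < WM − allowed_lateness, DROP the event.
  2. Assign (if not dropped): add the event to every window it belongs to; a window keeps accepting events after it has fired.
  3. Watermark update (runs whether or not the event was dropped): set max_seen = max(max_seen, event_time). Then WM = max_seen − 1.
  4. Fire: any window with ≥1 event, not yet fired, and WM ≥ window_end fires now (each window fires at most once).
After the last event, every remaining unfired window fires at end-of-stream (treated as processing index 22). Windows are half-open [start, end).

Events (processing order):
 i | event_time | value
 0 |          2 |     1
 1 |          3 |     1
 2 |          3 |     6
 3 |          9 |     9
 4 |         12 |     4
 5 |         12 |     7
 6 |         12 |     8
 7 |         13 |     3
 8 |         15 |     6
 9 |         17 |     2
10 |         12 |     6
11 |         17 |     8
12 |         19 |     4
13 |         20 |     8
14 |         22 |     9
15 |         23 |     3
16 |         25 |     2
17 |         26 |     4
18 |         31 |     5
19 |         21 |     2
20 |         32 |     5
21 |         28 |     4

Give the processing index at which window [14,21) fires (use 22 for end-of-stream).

14

i=0 t=2 v=1: → [2,9),[0,7); WM=1
i=1 t=3 v=1: → [2,9),[0,7); WM=2
i=2 t=3 v=6: → [2,9),[0,7); WM=2
i=3 t=9 v=9: → [8,15),[6,13),[4,11); WM=8; [0,7) fires=8
i=4 t=12 v=4: → [12,19),[10,17),[8,15),[6,13); WM=11; [2,9) fires=8 [4,11) fires=9
i=5 t=12 v=7: → [12,19),[10,17),[8,15),[6,13); WM=11
i=6 t=12 v=8: → [12,19),[10,17),[8,15),[6,13); WM=11
i=7 t=13 v=3: → [12,19),[10,17),[8,15); WM=12
i=8 t=15 v=6: → [14,21),[12,19),[10,17); WM=14; [6,13) fires=28
i=9 t=17 v=2: → [16,23),[14,21),[12,19); WM=16; [8,15) fires=31
i=10 t=12 v=6: → [12,19),[10,17),[8,15),[6,13); WM=16
i=11 t=17 v=8: → [16,23),[14,21),[12,19); WM=16
i=12 t=19 v=4: → [18,25),[16,23),[14,21); WM=18; [10,17) fires=34
i=13 t=20 v=8: → [20,27),[18,25),[16,23),[14,21); WM=19; [12,19) fires=44
i=14 t=22 v=9: → [22,29),[20,27),[18,25),[16,23); WM=21; [14,21) fires=28
i=15 t=23 v=3: → [22,29),[20,27),[18,25); WM=22
i=16 t=25 v=2: → [24,31),[22,29),[20,27); WM=24; [16,23) fires=31
i=17 t=26 v=4: → [26,33),[24,31),[22,29),[20,27); WM=25; [18,25) fires=24
i=18 t=31 v=5: → [30,37),[28,35),[26,33); WM=30; [20,27) fires=26 [22,29) fires=18
i=19 t=21 v=2: DROP (t<30-4); WM=30
i=20 t=32 v=5: → [32,39),[30,37),[28,35),[26,33); WM=31; [24,31) fires=6
i=21 t=28 v=4: → [28,35),[26,33),[24,31),[22,29); WM=31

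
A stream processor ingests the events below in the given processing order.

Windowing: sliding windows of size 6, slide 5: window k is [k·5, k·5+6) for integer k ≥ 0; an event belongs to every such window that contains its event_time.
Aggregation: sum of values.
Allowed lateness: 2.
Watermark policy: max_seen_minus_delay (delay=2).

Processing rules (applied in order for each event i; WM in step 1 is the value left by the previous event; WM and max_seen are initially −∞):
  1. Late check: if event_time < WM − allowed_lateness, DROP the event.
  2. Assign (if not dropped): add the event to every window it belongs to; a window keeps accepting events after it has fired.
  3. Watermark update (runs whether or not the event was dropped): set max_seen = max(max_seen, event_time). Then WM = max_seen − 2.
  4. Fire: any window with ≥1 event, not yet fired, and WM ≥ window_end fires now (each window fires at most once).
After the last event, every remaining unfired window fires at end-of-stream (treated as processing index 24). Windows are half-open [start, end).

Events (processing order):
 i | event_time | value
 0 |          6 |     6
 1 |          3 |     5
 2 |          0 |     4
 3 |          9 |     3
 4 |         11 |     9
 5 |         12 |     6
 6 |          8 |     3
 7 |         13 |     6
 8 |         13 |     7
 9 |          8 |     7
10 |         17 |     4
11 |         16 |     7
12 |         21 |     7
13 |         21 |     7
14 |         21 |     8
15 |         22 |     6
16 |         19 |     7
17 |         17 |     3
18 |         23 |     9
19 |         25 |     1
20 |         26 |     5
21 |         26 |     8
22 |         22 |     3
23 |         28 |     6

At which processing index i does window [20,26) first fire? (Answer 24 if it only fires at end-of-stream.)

i=0 t=6 v=6: → [5,11); WM=4
i=1 t=3 v=5: → [0,6); WM=4
i=2 t=0 v=4: DROP (t<4-2); WM=4
i=3 t=9 v=3: → [5,11); WM=7; [0,6) fires=5
i=4 t=11 v=9: → [10,16); WM=9
i=5 t=12 v=6: → [10,16); WM=10
i=6 t=8 v=3: → [5,11); WM=10
i=7 t=13 v=6: → [10,16); WM=11; [5,11) fires=12
i=8 t=13 v=7: → [10,16); WM=11
i=9 t=8 v=7: DROP (t<11-2); WM=11
i=10 t=17 v=4: → [15,21); WM=15
i=11 t=16 v=7: → [15,21); WM=15
i=12 t=21 v=7: → [20,26); WM=19; [10,16) fires=28
i=13 t=21 v=7: → [20,26); WM=19
i=14 t=21 v=8: → [20,26); WM=19
i=15 t=22 v=6: → [20,26); WM=20
i=16 t=19 v=7: → [15,21); WM=20
i=17 t=17 v=3: DROP (t<20-2); WM=20
i=18 t=23 v=9: → [20,26); WM=21; [15,21) fires=18
i=19 t=25 v=1: → [25,31),[20,26); WM=23
i=20 t=26 v=5: → [25,31); WM=24
i=21 t=26 v=8: → [25,31); WM=24
i=22 t=22 v=3: → [20,26); WM=24
i=23 t=28 v=6: → [25,31); WM=26; [20,26) fires=41

23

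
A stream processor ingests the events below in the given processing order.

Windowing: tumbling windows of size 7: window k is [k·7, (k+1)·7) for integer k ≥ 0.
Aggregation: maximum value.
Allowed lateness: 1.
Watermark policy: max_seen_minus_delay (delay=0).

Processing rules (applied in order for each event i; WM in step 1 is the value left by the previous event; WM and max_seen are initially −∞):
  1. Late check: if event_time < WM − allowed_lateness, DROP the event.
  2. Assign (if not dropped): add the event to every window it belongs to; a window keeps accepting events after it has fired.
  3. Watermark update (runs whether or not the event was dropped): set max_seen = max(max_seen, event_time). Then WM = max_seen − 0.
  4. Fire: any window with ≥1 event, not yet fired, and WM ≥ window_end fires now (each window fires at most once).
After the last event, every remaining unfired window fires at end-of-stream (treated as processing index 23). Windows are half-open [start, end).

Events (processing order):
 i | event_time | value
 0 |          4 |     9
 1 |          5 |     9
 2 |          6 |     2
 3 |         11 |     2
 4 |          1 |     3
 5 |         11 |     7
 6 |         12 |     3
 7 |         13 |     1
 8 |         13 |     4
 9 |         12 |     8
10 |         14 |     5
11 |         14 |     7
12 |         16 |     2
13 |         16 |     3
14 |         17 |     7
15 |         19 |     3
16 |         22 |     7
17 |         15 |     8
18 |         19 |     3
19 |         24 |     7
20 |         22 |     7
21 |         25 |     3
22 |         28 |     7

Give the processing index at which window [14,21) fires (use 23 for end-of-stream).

i=0 t=4 v=9: → [0,7); WM=4
i=1 t=5 v=9: → [0,7); WM=5
i=2 t=6 v=2: → [0,7); WM=6
i=3 t=11 v=2: → [7,14); WM=11; [0,7) fires=9
i=4 t=1 v=3: DROP (t<11-1); WM=11
i=5 t=11 v=7: → [7,14); WM=11
i=6 t=12 v=3: → [7,14); WM=12
i=7 t=13 v=1: → [7,14); WM=13
i=8 t=13 v=4: → [7,14); WM=13
i=9 t=12 v=8: → [7,14); WM=13
i=10 t=14 v=5: → [14,21); WM=14; [7,14) fires=8
i=11 t=14 v=7: → [14,21); WM=14
i=12 t=16 v=2: → [14,21); WM=16
i=13 t=16 v=3: → [14,21); WM=16
i=14 t=17 v=7: → [14,21); WM=17
i=15 t=19 v=3: → [14,21); WM=19
i=16 t=22 v=7: → [21,28); WM=22; [14,21) fires=7
i=17 t=15 v=8: DROP (t<22-1); WM=22
i=18 t=19 v=3: DROP (t<22-1); WM=22
i=19 t=24 v=7: → [21,28); WM=24
i=20 t=22 v=7: DROP (t<24-1); WM=24
i=21 t=25 v=3: → [21,28); WM=25
i=22 t=28 v=7: → [28,35); WM=28; [21,28) fires=7

16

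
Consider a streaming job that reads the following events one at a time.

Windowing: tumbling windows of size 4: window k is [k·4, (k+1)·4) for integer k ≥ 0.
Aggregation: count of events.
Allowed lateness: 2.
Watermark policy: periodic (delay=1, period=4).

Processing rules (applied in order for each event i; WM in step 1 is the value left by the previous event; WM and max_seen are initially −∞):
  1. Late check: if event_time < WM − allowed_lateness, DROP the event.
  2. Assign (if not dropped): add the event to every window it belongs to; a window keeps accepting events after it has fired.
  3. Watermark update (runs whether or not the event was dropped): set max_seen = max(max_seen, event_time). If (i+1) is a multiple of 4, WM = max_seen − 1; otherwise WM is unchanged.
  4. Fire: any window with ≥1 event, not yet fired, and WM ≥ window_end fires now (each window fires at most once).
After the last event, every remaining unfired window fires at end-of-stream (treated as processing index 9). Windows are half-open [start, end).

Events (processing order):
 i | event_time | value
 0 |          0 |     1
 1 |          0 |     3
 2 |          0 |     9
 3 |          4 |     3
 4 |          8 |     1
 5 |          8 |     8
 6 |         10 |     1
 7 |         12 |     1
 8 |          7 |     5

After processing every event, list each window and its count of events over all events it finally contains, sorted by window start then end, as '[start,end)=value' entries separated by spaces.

[0,4)=3 [4,8)=1 [8,12)=3 [12,16)=1

i=0 t=0 v=1: → [0,4); WM=−∞
i=1 t=0 v=3: → [0,4); WM=−∞
i=2 t=0 v=9: → [0,4); WM=−∞
i=3 t=4 v=3: → [4,8); WM=3
i=4 t=8 v=1: → [8,12); WM=3
i=5 t=8 v=8: → [8,12); WM=3
i=6 t=10 v=1: → [8,12); WM=3
i=7 t=12 v=1: → [12,16); WM=11; [0,4) fires=3 [4,8) fires=1
i=8 t=7 v=5: DROP (t<11-2); WM=11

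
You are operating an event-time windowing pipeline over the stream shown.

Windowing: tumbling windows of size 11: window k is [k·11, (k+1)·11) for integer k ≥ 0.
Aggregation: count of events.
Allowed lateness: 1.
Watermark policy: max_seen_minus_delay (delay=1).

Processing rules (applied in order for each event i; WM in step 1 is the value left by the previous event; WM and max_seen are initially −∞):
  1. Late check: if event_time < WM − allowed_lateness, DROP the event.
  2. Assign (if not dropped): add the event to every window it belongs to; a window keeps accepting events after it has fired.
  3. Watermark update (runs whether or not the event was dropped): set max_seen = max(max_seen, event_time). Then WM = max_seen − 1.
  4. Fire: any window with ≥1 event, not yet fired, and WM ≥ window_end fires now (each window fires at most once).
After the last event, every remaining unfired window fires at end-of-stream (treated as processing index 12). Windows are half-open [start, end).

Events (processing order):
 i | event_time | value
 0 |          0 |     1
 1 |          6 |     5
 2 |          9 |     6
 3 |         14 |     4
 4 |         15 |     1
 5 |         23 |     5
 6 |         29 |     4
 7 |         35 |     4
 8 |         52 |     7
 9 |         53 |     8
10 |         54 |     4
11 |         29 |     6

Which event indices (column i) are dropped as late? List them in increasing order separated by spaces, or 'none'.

i=0 t=0 v=1: → [0,11); WM=-1
i=1 t=6 v=5: → [0,11); WM=5
i=2 t=9 v=6: → [0,11); WM=8
i=3 t=14 v=4: → [11,22); WM=13; [0,11) fires=3
i=4 t=15 v=1: → [11,22); WM=14
i=5 t=23 v=5: → [22,33); WM=22; [11,22) fires=2
i=6 t=29 v=4: → [22,33); WM=28
i=7 t=35 v=4: → [33,44); WM=34; [22,33) fires=2
i=8 t=52 v=7: → [44,55); WM=51; [33,44) fires=1
i=9 t=53 v=8: → [44,55); WM=52
i=10 t=54 v=4: → [44,55); WM=53
i=11 t=29 v=6: DROP (t<53-1); WM=53

11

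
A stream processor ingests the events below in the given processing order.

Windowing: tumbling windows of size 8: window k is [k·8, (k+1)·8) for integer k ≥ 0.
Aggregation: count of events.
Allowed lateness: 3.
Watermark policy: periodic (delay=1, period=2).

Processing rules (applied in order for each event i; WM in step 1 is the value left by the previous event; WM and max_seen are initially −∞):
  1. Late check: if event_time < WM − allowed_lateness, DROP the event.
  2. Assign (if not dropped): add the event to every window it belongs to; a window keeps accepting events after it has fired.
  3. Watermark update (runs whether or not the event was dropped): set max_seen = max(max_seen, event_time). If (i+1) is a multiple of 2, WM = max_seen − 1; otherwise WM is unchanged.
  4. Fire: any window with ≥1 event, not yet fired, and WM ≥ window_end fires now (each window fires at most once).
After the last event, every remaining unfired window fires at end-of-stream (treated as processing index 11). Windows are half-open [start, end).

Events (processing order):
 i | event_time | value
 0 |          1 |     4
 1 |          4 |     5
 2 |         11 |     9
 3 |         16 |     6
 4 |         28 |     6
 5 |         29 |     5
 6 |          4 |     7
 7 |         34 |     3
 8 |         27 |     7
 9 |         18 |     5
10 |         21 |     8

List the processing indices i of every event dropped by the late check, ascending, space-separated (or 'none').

6 8 9 10

i=0 t=1 v=4: → [0,8); WM=−∞
i=1 t=4 v=5: → [0,8); WM=3
i=2 t=11 v=9: → [8,16); WM=3
i=3 t=16 v=6: → [16,24); WM=15; [0,8) fires=2
i=4 t=28 v=6: → [24,32); WM=15
i=5 t=29 v=5: → [24,32); WM=28; [8,16) fires=1 [16,24) fires=1
i=6 t=4 v=7: DROP (t<28-3); WM=28
i=7 t=34 v=3: → [32,40); WM=33; [24,32) fires=2
i=8 t=27 v=7: DROP (t<33-3); WM=33
i=9 t=18 v=5: DROP (t<33-3); WM=33
i=10 t=21 v=8: DROP (t<33-3); WM=33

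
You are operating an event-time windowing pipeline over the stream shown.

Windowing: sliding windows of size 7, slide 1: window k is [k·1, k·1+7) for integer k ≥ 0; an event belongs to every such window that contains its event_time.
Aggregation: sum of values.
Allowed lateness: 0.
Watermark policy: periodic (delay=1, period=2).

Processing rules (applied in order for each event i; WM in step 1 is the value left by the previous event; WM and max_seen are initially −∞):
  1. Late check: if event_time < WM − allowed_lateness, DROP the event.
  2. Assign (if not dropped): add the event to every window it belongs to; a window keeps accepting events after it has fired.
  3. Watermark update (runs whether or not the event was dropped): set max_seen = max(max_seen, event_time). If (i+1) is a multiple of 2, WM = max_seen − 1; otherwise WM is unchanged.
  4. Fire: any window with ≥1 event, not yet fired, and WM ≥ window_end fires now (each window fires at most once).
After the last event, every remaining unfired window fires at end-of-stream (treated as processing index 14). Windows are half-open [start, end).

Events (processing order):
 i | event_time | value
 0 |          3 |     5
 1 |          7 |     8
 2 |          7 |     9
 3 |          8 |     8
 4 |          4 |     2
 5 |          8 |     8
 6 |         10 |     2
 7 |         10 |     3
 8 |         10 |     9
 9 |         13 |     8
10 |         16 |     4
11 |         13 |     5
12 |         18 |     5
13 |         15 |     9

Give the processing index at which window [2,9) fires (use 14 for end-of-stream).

i=0 t=3 v=5: → [3,10),[2,9),[1,8),[0,7); WM=−∞
i=1 t=7 v=8: → [7,14),[6,13),[5,12),[4,11),[3,10),[2,9),[1,8); WM=6
i=2 t=7 v=9: → [7,14),[6,13),[5,12),[4,11),[3,10),[2,9),[1,8); WM=6
i=3 t=8 v=8: → [8,15),[7,14),[6,13),[5,12),[4,11),[3,10),[2,9); WM=7; [0,7) fires=5
i=4 t=4 v=2: DROP (t<7-0); WM=7
i=5 t=8 v=8: → [8,15),[7,14),[6,13),[5,12),[4,11),[3,10),[2,9); WM=7
i=6 t=10 v=2: → [10,17),[9,16),[8,15),[7,14),[6,13),[5,12),[4,11); WM=7
i=7 t=10 v=3: → [10,17),[9,16),[8,15),[7,14),[6,13),[5,12),[4,11); WM=9; [1,8) fires=22 [2,9) fires=38
i=8 t=10 v=9: → [10,17),[9,16),[8,15),[7,14),[6,13),[5,12),[4,11); WM=9
i=9 t=13 v=8: → [13,20),[12,19),[11,18),[10,17),[9,16),[8,15),[7,14); WM=12; [3,10) fires=38 [4,11) fires=47 [5,12) fires=47
i=10 t=16 v=4: → [16,23),[15,22),[14,21),[13,20),[12,19),[11,18),[10,17); WM=12
i=11 t=13 v=5: → [13,20),[12,19),[11,18),[10,17),[9,16),[8,15),[7,14); WM=15; [6,13) fires=47 [7,14) fires=60 [8,15) fires=43
i=12 t=18 v=5: → [18,25),[17,24),[16,23),[15,22),[14,21),[13,20),[12,19); WM=15
i=13 t=15 v=9: → [15,22),[14,21),[13,20),[12,19),[11,18),[10,17),[9,16); WM=17; [9,16) fires=36 [10,17) fires=40

7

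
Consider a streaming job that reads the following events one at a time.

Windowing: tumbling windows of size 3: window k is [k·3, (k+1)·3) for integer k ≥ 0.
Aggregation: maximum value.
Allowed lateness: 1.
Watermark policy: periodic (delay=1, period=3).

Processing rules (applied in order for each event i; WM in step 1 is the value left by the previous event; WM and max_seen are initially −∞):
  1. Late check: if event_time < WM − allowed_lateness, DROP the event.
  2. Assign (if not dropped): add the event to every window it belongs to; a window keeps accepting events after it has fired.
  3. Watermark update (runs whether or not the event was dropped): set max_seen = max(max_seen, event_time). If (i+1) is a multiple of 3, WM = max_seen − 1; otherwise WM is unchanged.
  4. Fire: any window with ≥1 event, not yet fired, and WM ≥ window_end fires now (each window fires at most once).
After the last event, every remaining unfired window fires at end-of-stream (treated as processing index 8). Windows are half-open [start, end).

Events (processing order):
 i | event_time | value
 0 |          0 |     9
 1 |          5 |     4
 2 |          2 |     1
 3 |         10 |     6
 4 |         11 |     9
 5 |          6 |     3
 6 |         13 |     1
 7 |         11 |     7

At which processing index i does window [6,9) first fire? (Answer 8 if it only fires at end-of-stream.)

5

i=0 t=0 v=9: → [0,3); WM=−∞
i=1 t=5 v=4: → [3,6); WM=−∞
i=2 t=2 v=1: → [0,3); WM=4; [0,3) fires=9
i=3 t=10 v=6: → [9,12); WM=4
i=4 t=11 v=9: → [9,12); WM=4
i=5 t=6 v=3: → [6,9); WM=10; [3,6) fires=4 [6,9) fires=3
i=6 t=13 v=1: → [12,15); WM=10
i=7 t=11 v=7: → [9,12); WM=10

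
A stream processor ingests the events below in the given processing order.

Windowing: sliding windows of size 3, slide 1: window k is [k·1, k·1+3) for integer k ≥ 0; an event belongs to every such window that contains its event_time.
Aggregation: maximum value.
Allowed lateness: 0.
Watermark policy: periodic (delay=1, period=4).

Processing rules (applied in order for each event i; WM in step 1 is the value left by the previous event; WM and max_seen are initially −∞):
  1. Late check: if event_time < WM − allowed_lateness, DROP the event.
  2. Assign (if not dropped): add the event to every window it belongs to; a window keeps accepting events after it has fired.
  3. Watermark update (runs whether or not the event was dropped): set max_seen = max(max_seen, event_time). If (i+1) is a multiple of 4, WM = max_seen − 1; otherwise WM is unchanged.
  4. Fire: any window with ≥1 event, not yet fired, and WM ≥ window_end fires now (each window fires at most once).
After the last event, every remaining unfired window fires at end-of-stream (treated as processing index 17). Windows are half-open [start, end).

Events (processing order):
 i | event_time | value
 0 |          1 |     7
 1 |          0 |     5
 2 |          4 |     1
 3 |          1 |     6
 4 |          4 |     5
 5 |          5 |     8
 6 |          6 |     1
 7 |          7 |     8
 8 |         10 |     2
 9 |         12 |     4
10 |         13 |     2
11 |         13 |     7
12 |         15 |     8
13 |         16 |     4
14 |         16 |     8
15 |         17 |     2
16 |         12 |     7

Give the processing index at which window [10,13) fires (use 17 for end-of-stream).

15

i=0 t=1 v=7: → [1,4),[0,3); WM=−∞
i=1 t=0 v=5: → [0,3); WM=−∞
i=2 t=4 v=1: → [4,7),[3,6),[2,5); WM=−∞
i=3 t=1 v=6: → [1,4),[0,3); WM=3; [0,3) fires=7
i=4 t=4 v=5: → [4,7),[3,6),[2,5); WM=3
i=5 t=5 v=8: → [5,8),[4,7),[3,6); WM=3
i=6 t=6 v=1: → [6,9),[5,8),[4,7); WM=3
i=7 t=7 v=8: → [7,10),[6,9),[5,8); WM=6; [1,4) fires=7 [2,5) fires=5 [3,6) fires=8
i=8 t=10 v=2: → [10,13),[9,12),[8,11); WM=6
i=9 t=12 v=4: → [12,15),[11,14),[10,13); WM=6
i=10 t=13 v=2: → [13,16),[12,15),[11,14); WM=6
i=11 t=13 v=7: → [13,16),[12,15),[11,14); WM=12; [4,7) fires=8 [5,8) fires=8 [6,9) fires=8 [7,10) fires=8 [8,11) fires=2 [9,12) fires=2
i=12 t=15 v=8: → [15,18),[14,17),[13,16); WM=12
i=13 t=16 v=4: → [16,19),[15,18),[14,17); WM=12
i=14 t=16 v=8: → [16,19),[15,18),[14,17); WM=12
i=15 t=17 v=2: → [17,20),[16,19),[15,18); WM=16; [10,13) fires=4 [11,14) fires=7 [12,15) fires=7 [13,16) fires=8
i=16 t=12 v=7: DROP (t<16-0); WM=16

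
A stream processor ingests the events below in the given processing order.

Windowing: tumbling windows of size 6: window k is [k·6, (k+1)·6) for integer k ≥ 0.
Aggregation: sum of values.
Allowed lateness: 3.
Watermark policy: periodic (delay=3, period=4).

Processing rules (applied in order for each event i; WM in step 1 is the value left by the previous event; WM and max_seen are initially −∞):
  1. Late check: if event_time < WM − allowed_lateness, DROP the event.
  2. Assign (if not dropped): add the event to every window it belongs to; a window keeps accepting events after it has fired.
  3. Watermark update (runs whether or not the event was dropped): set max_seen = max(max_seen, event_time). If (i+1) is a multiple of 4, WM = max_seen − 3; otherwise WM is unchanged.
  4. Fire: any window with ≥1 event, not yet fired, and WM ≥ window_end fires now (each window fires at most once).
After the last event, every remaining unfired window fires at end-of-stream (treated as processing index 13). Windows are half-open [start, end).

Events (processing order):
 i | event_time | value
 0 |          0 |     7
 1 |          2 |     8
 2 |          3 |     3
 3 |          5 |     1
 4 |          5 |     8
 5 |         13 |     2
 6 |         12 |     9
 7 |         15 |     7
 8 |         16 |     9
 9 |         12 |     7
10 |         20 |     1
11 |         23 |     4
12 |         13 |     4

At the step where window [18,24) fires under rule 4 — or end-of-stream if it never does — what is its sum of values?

i=0 t=0 v=7: → [0,6); WM=−∞
i=1 t=2 v=8: → [0,6); WM=−∞
i=2 t=3 v=3: → [0,6); WM=−∞
i=3 t=5 v=1: → [0,6); WM=2
i=4 t=5 v=8: → [0,6); WM=2
i=5 t=13 v=2: → [12,18); WM=2
i=6 t=12 v=9: → [12,18); WM=2
i=7 t=15 v=7: → [12,18); WM=12; [0,6) fires=27
i=8 t=16 v=9: → [12,18); WM=12
i=9 t=12 v=7: → [12,18); WM=12
i=10 t=20 v=1: → [18,24); WM=12
i=11 t=23 v=4: → [18,24); WM=20; [12,18) fires=34
i=12 t=13 v=4: DROP (t<20-3); WM=20

5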